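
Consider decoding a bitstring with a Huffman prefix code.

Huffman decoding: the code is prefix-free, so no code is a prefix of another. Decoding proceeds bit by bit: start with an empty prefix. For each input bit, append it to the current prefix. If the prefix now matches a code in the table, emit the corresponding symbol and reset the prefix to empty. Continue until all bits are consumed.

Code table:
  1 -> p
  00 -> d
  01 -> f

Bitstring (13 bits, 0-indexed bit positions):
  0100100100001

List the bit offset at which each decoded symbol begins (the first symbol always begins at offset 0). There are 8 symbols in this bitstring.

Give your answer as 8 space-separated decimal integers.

Answer: 0 2 4 5 7 8 10 12

Derivation:
Bit 0: prefix='0' (no match yet)
Bit 1: prefix='01' -> emit 'f', reset
Bit 2: prefix='0' (no match yet)
Bit 3: prefix='00' -> emit 'd', reset
Bit 4: prefix='1' -> emit 'p', reset
Bit 5: prefix='0' (no match yet)
Bit 6: prefix='00' -> emit 'd', reset
Bit 7: prefix='1' -> emit 'p', reset
Bit 8: prefix='0' (no match yet)
Bit 9: prefix='00' -> emit 'd', reset
Bit 10: prefix='0' (no match yet)
Bit 11: prefix='00' -> emit 'd', reset
Bit 12: prefix='1' -> emit 'p', reset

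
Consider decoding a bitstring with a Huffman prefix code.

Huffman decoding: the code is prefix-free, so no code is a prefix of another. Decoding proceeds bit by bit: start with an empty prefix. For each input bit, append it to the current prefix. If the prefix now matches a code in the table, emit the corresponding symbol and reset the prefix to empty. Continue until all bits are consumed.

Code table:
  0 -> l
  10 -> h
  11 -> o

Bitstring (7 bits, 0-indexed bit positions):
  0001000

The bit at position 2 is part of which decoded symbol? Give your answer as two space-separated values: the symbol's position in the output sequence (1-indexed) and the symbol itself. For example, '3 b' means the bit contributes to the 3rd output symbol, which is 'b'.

Answer: 3 l

Derivation:
Bit 0: prefix='0' -> emit 'l', reset
Bit 1: prefix='0' -> emit 'l', reset
Bit 2: prefix='0' -> emit 'l', reset
Bit 3: prefix='1' (no match yet)
Bit 4: prefix='10' -> emit 'h', reset
Bit 5: prefix='0' -> emit 'l', reset
Bit 6: prefix='0' -> emit 'l', reset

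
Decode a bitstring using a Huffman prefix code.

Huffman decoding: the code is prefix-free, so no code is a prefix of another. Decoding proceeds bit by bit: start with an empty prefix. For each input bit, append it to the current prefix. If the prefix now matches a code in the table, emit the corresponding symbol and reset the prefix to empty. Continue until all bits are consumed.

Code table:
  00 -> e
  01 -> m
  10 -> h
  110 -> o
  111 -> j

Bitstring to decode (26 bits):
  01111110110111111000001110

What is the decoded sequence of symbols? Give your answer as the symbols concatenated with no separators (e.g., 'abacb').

Answer: mjoojjeemo

Derivation:
Bit 0: prefix='0' (no match yet)
Bit 1: prefix='01' -> emit 'm', reset
Bit 2: prefix='1' (no match yet)
Bit 3: prefix='11' (no match yet)
Bit 4: prefix='111' -> emit 'j', reset
Bit 5: prefix='1' (no match yet)
Bit 6: prefix='11' (no match yet)
Bit 7: prefix='110' -> emit 'o', reset
Bit 8: prefix='1' (no match yet)
Bit 9: prefix='11' (no match yet)
Bit 10: prefix='110' -> emit 'o', reset
Bit 11: prefix='1' (no match yet)
Bit 12: prefix='11' (no match yet)
Bit 13: prefix='111' -> emit 'j', reset
Bit 14: prefix='1' (no match yet)
Bit 15: prefix='11' (no match yet)
Bit 16: prefix='111' -> emit 'j', reset
Bit 17: prefix='0' (no match yet)
Bit 18: prefix='00' -> emit 'e', reset
Bit 19: prefix='0' (no match yet)
Bit 20: prefix='00' -> emit 'e', reset
Bit 21: prefix='0' (no match yet)
Bit 22: prefix='01' -> emit 'm', reset
Bit 23: prefix='1' (no match yet)
Bit 24: prefix='11' (no match yet)
Bit 25: prefix='110' -> emit 'o', reset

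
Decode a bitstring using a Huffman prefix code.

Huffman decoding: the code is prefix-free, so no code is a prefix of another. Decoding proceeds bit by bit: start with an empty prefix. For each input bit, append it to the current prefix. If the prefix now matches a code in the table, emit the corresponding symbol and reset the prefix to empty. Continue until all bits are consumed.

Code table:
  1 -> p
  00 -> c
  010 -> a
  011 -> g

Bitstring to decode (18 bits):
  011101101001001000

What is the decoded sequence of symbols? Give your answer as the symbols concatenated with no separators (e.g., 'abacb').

Answer: gpgaaac

Derivation:
Bit 0: prefix='0' (no match yet)
Bit 1: prefix='01' (no match yet)
Bit 2: prefix='011' -> emit 'g', reset
Bit 3: prefix='1' -> emit 'p', reset
Bit 4: prefix='0' (no match yet)
Bit 5: prefix='01' (no match yet)
Bit 6: prefix='011' -> emit 'g', reset
Bit 7: prefix='0' (no match yet)
Bit 8: prefix='01' (no match yet)
Bit 9: prefix='010' -> emit 'a', reset
Bit 10: prefix='0' (no match yet)
Bit 11: prefix='01' (no match yet)
Bit 12: prefix='010' -> emit 'a', reset
Bit 13: prefix='0' (no match yet)
Bit 14: prefix='01' (no match yet)
Bit 15: prefix='010' -> emit 'a', reset
Bit 16: prefix='0' (no match yet)
Bit 17: prefix='00' -> emit 'c', reset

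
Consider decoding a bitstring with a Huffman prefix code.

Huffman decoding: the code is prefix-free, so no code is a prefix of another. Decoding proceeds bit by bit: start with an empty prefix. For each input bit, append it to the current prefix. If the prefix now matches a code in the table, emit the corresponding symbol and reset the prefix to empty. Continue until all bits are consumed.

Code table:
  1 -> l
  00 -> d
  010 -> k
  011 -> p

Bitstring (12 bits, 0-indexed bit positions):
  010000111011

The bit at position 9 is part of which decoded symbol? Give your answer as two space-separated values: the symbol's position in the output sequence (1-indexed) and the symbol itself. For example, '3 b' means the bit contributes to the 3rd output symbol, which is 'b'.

Bit 0: prefix='0' (no match yet)
Bit 1: prefix='01' (no match yet)
Bit 2: prefix='010' -> emit 'k', reset
Bit 3: prefix='0' (no match yet)
Bit 4: prefix='00' -> emit 'd', reset
Bit 5: prefix='0' (no match yet)
Bit 6: prefix='01' (no match yet)
Bit 7: prefix='011' -> emit 'p', reset
Bit 8: prefix='1' -> emit 'l', reset
Bit 9: prefix='0' (no match yet)
Bit 10: prefix='01' (no match yet)
Bit 11: prefix='011' -> emit 'p', reset

Answer: 5 p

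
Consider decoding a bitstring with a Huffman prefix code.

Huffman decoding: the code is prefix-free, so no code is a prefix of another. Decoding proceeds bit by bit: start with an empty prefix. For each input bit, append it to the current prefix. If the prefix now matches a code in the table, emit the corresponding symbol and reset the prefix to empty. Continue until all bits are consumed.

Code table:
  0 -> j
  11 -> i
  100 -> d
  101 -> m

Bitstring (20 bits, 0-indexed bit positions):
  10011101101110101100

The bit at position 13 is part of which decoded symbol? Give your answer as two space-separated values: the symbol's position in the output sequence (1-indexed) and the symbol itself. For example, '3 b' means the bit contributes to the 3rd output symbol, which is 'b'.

Answer: 6 j

Derivation:
Bit 0: prefix='1' (no match yet)
Bit 1: prefix='10' (no match yet)
Bit 2: prefix='100' -> emit 'd', reset
Bit 3: prefix='1' (no match yet)
Bit 4: prefix='11' -> emit 'i', reset
Bit 5: prefix='1' (no match yet)
Bit 6: prefix='10' (no match yet)
Bit 7: prefix='101' -> emit 'm', reset
Bit 8: prefix='1' (no match yet)
Bit 9: prefix='10' (no match yet)
Bit 10: prefix='101' -> emit 'm', reset
Bit 11: prefix='1' (no match yet)
Bit 12: prefix='11' -> emit 'i', reset
Bit 13: prefix='0' -> emit 'j', reset
Bit 14: prefix='1' (no match yet)
Bit 15: prefix='10' (no match yet)
Bit 16: prefix='101' -> emit 'm', reset
Bit 17: prefix='1' (no match yet)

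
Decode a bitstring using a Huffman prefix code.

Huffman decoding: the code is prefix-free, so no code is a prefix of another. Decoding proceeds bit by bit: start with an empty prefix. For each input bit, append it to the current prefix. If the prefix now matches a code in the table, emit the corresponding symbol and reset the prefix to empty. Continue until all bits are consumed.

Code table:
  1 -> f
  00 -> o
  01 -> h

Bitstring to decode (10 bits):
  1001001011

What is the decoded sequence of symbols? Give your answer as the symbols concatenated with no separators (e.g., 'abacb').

Answer: fofofhf

Derivation:
Bit 0: prefix='1' -> emit 'f', reset
Bit 1: prefix='0' (no match yet)
Bit 2: prefix='00' -> emit 'o', reset
Bit 3: prefix='1' -> emit 'f', reset
Bit 4: prefix='0' (no match yet)
Bit 5: prefix='00' -> emit 'o', reset
Bit 6: prefix='1' -> emit 'f', reset
Bit 7: prefix='0' (no match yet)
Bit 8: prefix='01' -> emit 'h', reset
Bit 9: prefix='1' -> emit 'f', reset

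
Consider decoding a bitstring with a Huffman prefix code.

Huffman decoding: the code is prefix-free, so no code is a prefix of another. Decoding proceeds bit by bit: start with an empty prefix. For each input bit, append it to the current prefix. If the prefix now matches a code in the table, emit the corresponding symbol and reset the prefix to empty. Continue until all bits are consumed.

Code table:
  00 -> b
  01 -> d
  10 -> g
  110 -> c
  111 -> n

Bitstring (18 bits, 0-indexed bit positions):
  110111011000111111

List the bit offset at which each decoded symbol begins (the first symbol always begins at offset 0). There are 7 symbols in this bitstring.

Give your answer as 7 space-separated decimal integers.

Bit 0: prefix='1' (no match yet)
Bit 1: prefix='11' (no match yet)
Bit 2: prefix='110' -> emit 'c', reset
Bit 3: prefix='1' (no match yet)
Bit 4: prefix='11' (no match yet)
Bit 5: prefix='111' -> emit 'n', reset
Bit 6: prefix='0' (no match yet)
Bit 7: prefix='01' -> emit 'd', reset
Bit 8: prefix='1' (no match yet)
Bit 9: prefix='10' -> emit 'g', reset
Bit 10: prefix='0' (no match yet)
Bit 11: prefix='00' -> emit 'b', reset
Bit 12: prefix='1' (no match yet)
Bit 13: prefix='11' (no match yet)
Bit 14: prefix='111' -> emit 'n', reset
Bit 15: prefix='1' (no match yet)
Bit 16: prefix='11' (no match yet)
Bit 17: prefix='111' -> emit 'n', reset

Answer: 0 3 6 8 10 12 15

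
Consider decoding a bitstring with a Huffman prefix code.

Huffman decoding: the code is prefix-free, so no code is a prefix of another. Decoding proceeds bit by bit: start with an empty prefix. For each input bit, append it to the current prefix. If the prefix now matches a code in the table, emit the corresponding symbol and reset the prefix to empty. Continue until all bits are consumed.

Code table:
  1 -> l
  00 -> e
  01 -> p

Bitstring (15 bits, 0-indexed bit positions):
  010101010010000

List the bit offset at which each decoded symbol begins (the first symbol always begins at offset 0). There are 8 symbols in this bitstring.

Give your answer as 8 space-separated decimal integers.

Bit 0: prefix='0' (no match yet)
Bit 1: prefix='01' -> emit 'p', reset
Bit 2: prefix='0' (no match yet)
Bit 3: prefix='01' -> emit 'p', reset
Bit 4: prefix='0' (no match yet)
Bit 5: prefix='01' -> emit 'p', reset
Bit 6: prefix='0' (no match yet)
Bit 7: prefix='01' -> emit 'p', reset
Bit 8: prefix='0' (no match yet)
Bit 9: prefix='00' -> emit 'e', reset
Bit 10: prefix='1' -> emit 'l', reset
Bit 11: prefix='0' (no match yet)
Bit 12: prefix='00' -> emit 'e', reset
Bit 13: prefix='0' (no match yet)
Bit 14: prefix='00' -> emit 'e', reset

Answer: 0 2 4 6 8 10 11 13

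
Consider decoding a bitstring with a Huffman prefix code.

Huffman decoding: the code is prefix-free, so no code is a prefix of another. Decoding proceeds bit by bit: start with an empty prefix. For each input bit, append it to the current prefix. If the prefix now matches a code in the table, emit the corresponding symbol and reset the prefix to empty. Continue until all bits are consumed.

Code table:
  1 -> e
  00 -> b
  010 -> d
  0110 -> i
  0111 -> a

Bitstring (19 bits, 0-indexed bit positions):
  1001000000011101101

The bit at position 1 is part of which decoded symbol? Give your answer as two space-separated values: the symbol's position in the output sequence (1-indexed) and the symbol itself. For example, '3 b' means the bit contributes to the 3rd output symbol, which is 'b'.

Bit 0: prefix='1' -> emit 'e', reset
Bit 1: prefix='0' (no match yet)
Bit 2: prefix='00' -> emit 'b', reset
Bit 3: prefix='1' -> emit 'e', reset
Bit 4: prefix='0' (no match yet)
Bit 5: prefix='00' -> emit 'b', reset

Answer: 2 b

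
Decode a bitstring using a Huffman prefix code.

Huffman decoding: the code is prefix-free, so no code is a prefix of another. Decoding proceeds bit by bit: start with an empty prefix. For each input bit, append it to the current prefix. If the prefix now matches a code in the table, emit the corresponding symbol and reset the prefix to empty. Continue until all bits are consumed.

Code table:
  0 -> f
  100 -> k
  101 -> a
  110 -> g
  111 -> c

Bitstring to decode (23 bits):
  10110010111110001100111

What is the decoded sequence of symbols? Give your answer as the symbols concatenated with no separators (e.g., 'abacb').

Answer: akackfgfc

Derivation:
Bit 0: prefix='1' (no match yet)
Bit 1: prefix='10' (no match yet)
Bit 2: prefix='101' -> emit 'a', reset
Bit 3: prefix='1' (no match yet)
Bit 4: prefix='10' (no match yet)
Bit 5: prefix='100' -> emit 'k', reset
Bit 6: prefix='1' (no match yet)
Bit 7: prefix='10' (no match yet)
Bit 8: prefix='101' -> emit 'a', reset
Bit 9: prefix='1' (no match yet)
Bit 10: prefix='11' (no match yet)
Bit 11: prefix='111' -> emit 'c', reset
Bit 12: prefix='1' (no match yet)
Bit 13: prefix='10' (no match yet)
Bit 14: prefix='100' -> emit 'k', reset
Bit 15: prefix='0' -> emit 'f', reset
Bit 16: prefix='1' (no match yet)
Bit 17: prefix='11' (no match yet)
Bit 18: prefix='110' -> emit 'g', reset
Bit 19: prefix='0' -> emit 'f', reset
Bit 20: prefix='1' (no match yet)
Bit 21: prefix='11' (no match yet)
Bit 22: prefix='111' -> emit 'c', reset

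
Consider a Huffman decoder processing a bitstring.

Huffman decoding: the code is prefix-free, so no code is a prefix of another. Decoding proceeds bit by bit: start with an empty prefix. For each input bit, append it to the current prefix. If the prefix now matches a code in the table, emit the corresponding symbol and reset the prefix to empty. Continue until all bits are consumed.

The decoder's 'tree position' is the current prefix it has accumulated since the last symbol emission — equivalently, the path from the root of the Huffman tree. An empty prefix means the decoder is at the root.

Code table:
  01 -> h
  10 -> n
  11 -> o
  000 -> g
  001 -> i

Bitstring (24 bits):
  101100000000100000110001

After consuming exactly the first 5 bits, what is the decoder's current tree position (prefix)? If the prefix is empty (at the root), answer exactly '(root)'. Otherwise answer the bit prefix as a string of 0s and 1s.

Bit 0: prefix='1' (no match yet)
Bit 1: prefix='10' -> emit 'n', reset
Bit 2: prefix='1' (no match yet)
Bit 3: prefix='11' -> emit 'o', reset
Bit 4: prefix='0' (no match yet)

Answer: 0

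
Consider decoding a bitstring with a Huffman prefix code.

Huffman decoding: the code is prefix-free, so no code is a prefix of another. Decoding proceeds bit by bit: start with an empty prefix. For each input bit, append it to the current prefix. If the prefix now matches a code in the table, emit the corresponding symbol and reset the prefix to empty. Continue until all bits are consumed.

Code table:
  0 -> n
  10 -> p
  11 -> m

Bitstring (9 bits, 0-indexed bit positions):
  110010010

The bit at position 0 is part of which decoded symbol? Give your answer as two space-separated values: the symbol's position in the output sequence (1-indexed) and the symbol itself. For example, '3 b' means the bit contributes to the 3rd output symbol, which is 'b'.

Answer: 1 m

Derivation:
Bit 0: prefix='1' (no match yet)
Bit 1: prefix='11' -> emit 'm', reset
Bit 2: prefix='0' -> emit 'n', reset
Bit 3: prefix='0' -> emit 'n', reset
Bit 4: prefix='1' (no match yet)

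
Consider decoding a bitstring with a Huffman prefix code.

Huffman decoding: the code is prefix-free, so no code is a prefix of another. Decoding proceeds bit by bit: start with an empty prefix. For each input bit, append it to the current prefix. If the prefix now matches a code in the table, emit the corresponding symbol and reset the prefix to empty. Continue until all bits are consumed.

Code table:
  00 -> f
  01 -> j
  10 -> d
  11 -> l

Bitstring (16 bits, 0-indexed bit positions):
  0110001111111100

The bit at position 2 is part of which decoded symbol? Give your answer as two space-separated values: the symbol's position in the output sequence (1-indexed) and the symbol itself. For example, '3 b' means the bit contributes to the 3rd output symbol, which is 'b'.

Answer: 2 d

Derivation:
Bit 0: prefix='0' (no match yet)
Bit 1: prefix='01' -> emit 'j', reset
Bit 2: prefix='1' (no match yet)
Bit 3: prefix='10' -> emit 'd', reset
Bit 4: prefix='0' (no match yet)
Bit 5: prefix='00' -> emit 'f', reset
Bit 6: prefix='1' (no match yet)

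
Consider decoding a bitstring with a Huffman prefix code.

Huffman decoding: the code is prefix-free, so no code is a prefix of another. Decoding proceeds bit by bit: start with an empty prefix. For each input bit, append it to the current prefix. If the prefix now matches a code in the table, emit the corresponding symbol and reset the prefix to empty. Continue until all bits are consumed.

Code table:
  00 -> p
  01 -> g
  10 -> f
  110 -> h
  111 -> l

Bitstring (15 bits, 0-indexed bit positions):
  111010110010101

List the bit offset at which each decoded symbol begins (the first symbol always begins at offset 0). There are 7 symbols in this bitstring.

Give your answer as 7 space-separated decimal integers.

Answer: 0 3 5 7 9 11 13

Derivation:
Bit 0: prefix='1' (no match yet)
Bit 1: prefix='11' (no match yet)
Bit 2: prefix='111' -> emit 'l', reset
Bit 3: prefix='0' (no match yet)
Bit 4: prefix='01' -> emit 'g', reset
Bit 5: prefix='0' (no match yet)
Bit 6: prefix='01' -> emit 'g', reset
Bit 7: prefix='1' (no match yet)
Bit 8: prefix='10' -> emit 'f', reset
Bit 9: prefix='0' (no match yet)
Bit 10: prefix='01' -> emit 'g', reset
Bit 11: prefix='0' (no match yet)
Bit 12: prefix='01' -> emit 'g', reset
Bit 13: prefix='0' (no match yet)
Bit 14: prefix='01' -> emit 'g', reset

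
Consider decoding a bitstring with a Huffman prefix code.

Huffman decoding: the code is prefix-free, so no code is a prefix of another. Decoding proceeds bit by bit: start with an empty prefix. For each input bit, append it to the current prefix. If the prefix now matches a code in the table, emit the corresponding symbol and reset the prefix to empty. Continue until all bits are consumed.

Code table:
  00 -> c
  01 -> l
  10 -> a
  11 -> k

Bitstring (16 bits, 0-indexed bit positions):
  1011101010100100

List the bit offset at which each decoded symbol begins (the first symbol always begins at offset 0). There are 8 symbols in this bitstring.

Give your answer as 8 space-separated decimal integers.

Answer: 0 2 4 6 8 10 12 14

Derivation:
Bit 0: prefix='1' (no match yet)
Bit 1: prefix='10' -> emit 'a', reset
Bit 2: prefix='1' (no match yet)
Bit 3: prefix='11' -> emit 'k', reset
Bit 4: prefix='1' (no match yet)
Bit 5: prefix='10' -> emit 'a', reset
Bit 6: prefix='1' (no match yet)
Bit 7: prefix='10' -> emit 'a', reset
Bit 8: prefix='1' (no match yet)
Bit 9: prefix='10' -> emit 'a', reset
Bit 10: prefix='1' (no match yet)
Bit 11: prefix='10' -> emit 'a', reset
Bit 12: prefix='0' (no match yet)
Bit 13: prefix='01' -> emit 'l', reset
Bit 14: prefix='0' (no match yet)
Bit 15: prefix='00' -> emit 'c', reset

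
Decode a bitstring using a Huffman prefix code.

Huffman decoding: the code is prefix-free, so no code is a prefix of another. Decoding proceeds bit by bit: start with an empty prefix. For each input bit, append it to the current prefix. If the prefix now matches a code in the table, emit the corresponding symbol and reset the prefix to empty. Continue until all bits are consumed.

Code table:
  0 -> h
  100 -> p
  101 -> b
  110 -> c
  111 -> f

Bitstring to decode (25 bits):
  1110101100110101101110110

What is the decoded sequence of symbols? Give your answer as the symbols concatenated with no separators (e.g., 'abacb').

Answer: fhbpcbbcc

Derivation:
Bit 0: prefix='1' (no match yet)
Bit 1: prefix='11' (no match yet)
Bit 2: prefix='111' -> emit 'f', reset
Bit 3: prefix='0' -> emit 'h', reset
Bit 4: prefix='1' (no match yet)
Bit 5: prefix='10' (no match yet)
Bit 6: prefix='101' -> emit 'b', reset
Bit 7: prefix='1' (no match yet)
Bit 8: prefix='10' (no match yet)
Bit 9: prefix='100' -> emit 'p', reset
Bit 10: prefix='1' (no match yet)
Bit 11: prefix='11' (no match yet)
Bit 12: prefix='110' -> emit 'c', reset
Bit 13: prefix='1' (no match yet)
Bit 14: prefix='10' (no match yet)
Bit 15: prefix='101' -> emit 'b', reset
Bit 16: prefix='1' (no match yet)
Bit 17: prefix='10' (no match yet)
Bit 18: prefix='101' -> emit 'b', reset
Bit 19: prefix='1' (no match yet)
Bit 20: prefix='11' (no match yet)
Bit 21: prefix='110' -> emit 'c', reset
Bit 22: prefix='1' (no match yet)
Bit 23: prefix='11' (no match yet)
Bit 24: prefix='110' -> emit 'c', reset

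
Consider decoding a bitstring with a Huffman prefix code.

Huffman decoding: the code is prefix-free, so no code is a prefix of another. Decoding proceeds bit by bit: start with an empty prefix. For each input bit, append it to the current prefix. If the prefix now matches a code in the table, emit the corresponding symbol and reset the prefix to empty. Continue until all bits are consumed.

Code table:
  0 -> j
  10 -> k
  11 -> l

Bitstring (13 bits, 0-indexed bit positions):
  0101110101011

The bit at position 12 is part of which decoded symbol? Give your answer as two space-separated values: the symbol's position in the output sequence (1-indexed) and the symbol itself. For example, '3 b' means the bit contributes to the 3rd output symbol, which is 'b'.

Answer: 7 l

Derivation:
Bit 0: prefix='0' -> emit 'j', reset
Bit 1: prefix='1' (no match yet)
Bit 2: prefix='10' -> emit 'k', reset
Bit 3: prefix='1' (no match yet)
Bit 4: prefix='11' -> emit 'l', reset
Bit 5: prefix='1' (no match yet)
Bit 6: prefix='10' -> emit 'k', reset
Bit 7: prefix='1' (no match yet)
Bit 8: prefix='10' -> emit 'k', reset
Bit 9: prefix='1' (no match yet)
Bit 10: prefix='10' -> emit 'k', reset
Bit 11: prefix='1' (no match yet)
Bit 12: prefix='11' -> emit 'l', reset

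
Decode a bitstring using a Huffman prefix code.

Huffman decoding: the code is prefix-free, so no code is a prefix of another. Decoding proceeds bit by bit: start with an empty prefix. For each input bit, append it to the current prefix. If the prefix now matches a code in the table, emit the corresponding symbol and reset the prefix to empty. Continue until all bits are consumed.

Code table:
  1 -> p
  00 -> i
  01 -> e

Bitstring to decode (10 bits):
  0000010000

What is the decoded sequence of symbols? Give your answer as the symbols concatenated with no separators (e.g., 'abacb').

Bit 0: prefix='0' (no match yet)
Bit 1: prefix='00' -> emit 'i', reset
Bit 2: prefix='0' (no match yet)
Bit 3: prefix='00' -> emit 'i', reset
Bit 4: prefix='0' (no match yet)
Bit 5: prefix='01' -> emit 'e', reset
Bit 6: prefix='0' (no match yet)
Bit 7: prefix='00' -> emit 'i', reset
Bit 8: prefix='0' (no match yet)
Bit 9: prefix='00' -> emit 'i', reset

Answer: iieii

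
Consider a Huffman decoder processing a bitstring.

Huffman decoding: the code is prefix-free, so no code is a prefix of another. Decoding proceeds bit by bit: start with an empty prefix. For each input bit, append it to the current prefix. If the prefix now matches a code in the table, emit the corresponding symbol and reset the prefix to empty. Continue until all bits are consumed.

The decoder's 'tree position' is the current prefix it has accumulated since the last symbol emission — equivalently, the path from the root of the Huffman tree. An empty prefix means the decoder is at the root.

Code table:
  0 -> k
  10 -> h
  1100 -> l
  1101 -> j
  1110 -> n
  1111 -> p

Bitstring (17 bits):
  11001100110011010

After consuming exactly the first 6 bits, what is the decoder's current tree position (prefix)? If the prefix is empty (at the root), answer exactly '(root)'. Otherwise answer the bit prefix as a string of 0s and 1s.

Bit 0: prefix='1' (no match yet)
Bit 1: prefix='11' (no match yet)
Bit 2: prefix='110' (no match yet)
Bit 3: prefix='1100' -> emit 'l', reset
Bit 4: prefix='1' (no match yet)
Bit 5: prefix='11' (no match yet)

Answer: 11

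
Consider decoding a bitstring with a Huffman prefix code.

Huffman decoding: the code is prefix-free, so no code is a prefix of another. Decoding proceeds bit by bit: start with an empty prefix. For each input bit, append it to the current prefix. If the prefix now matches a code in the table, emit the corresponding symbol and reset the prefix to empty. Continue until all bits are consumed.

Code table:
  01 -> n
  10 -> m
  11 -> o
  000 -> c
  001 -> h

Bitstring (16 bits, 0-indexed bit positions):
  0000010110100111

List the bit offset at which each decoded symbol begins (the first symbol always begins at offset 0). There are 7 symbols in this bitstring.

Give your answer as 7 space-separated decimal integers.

Answer: 0 3 6 8 10 12 14

Derivation:
Bit 0: prefix='0' (no match yet)
Bit 1: prefix='00' (no match yet)
Bit 2: prefix='000' -> emit 'c', reset
Bit 3: prefix='0' (no match yet)
Bit 4: prefix='00' (no match yet)
Bit 5: prefix='001' -> emit 'h', reset
Bit 6: prefix='0' (no match yet)
Bit 7: prefix='01' -> emit 'n', reset
Bit 8: prefix='1' (no match yet)
Bit 9: prefix='10' -> emit 'm', reset
Bit 10: prefix='1' (no match yet)
Bit 11: prefix='10' -> emit 'm', reset
Bit 12: prefix='0' (no match yet)
Bit 13: prefix='01' -> emit 'n', reset
Bit 14: prefix='1' (no match yet)
Bit 15: prefix='11' -> emit 'o', reset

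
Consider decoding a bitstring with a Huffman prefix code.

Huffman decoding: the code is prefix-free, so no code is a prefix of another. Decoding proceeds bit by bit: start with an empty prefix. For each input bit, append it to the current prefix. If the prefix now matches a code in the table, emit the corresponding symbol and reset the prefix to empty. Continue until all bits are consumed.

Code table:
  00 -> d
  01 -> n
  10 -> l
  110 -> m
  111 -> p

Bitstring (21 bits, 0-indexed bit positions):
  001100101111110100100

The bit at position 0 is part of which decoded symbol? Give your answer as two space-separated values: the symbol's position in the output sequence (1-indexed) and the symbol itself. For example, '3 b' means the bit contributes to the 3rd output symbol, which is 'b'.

Answer: 1 d

Derivation:
Bit 0: prefix='0' (no match yet)
Bit 1: prefix='00' -> emit 'd', reset
Bit 2: prefix='1' (no match yet)
Bit 3: prefix='11' (no match yet)
Bit 4: prefix='110' -> emit 'm', reset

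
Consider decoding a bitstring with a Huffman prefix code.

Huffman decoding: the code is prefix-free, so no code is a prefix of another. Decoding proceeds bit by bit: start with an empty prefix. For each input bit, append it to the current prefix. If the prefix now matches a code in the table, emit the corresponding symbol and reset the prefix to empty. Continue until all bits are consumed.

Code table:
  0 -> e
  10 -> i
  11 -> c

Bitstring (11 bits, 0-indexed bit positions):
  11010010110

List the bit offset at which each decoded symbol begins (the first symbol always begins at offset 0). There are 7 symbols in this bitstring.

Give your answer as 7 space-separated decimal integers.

Bit 0: prefix='1' (no match yet)
Bit 1: prefix='11' -> emit 'c', reset
Bit 2: prefix='0' -> emit 'e', reset
Bit 3: prefix='1' (no match yet)
Bit 4: prefix='10' -> emit 'i', reset
Bit 5: prefix='0' -> emit 'e', reset
Bit 6: prefix='1' (no match yet)
Bit 7: prefix='10' -> emit 'i', reset
Bit 8: prefix='1' (no match yet)
Bit 9: prefix='11' -> emit 'c', reset
Bit 10: prefix='0' -> emit 'e', reset

Answer: 0 2 3 5 6 8 10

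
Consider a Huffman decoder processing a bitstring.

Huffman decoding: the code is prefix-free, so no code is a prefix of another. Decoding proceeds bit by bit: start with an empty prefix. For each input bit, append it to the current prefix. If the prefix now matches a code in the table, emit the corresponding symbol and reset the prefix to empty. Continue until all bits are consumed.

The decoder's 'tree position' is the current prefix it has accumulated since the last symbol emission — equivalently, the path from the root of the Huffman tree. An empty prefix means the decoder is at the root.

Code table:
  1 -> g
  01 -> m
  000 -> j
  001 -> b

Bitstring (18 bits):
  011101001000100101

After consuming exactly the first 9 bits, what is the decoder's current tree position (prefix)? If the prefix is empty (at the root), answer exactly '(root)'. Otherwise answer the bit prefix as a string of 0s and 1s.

Answer: (root)

Derivation:
Bit 0: prefix='0' (no match yet)
Bit 1: prefix='01' -> emit 'm', reset
Bit 2: prefix='1' -> emit 'g', reset
Bit 3: prefix='1' -> emit 'g', reset
Bit 4: prefix='0' (no match yet)
Bit 5: prefix='01' -> emit 'm', reset
Bit 6: prefix='0' (no match yet)
Bit 7: prefix='00' (no match yet)
Bit 8: prefix='001' -> emit 'b', reset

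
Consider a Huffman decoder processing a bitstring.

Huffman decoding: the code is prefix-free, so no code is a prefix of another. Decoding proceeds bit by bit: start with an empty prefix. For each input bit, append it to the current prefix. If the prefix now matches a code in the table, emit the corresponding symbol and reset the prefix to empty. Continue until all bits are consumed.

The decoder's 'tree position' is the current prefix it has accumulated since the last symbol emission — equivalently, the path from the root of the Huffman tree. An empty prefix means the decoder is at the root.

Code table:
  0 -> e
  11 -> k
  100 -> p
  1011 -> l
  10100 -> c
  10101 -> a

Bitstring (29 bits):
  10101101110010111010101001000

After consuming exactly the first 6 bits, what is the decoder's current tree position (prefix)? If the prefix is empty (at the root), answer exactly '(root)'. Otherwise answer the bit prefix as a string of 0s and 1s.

Answer: 1

Derivation:
Bit 0: prefix='1' (no match yet)
Bit 1: prefix='10' (no match yet)
Bit 2: prefix='101' (no match yet)
Bit 3: prefix='1010' (no match yet)
Bit 4: prefix='10101' -> emit 'a', reset
Bit 5: prefix='1' (no match yet)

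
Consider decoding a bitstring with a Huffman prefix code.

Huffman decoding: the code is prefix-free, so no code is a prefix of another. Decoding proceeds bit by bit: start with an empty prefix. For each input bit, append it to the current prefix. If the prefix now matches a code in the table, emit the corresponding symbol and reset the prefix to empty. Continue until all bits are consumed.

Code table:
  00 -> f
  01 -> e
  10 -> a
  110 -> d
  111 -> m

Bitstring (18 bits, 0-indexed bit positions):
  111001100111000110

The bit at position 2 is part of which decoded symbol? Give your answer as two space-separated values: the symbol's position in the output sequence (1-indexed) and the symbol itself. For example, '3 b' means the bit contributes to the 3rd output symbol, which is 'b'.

Bit 0: prefix='1' (no match yet)
Bit 1: prefix='11' (no match yet)
Bit 2: prefix='111' -> emit 'm', reset
Bit 3: prefix='0' (no match yet)
Bit 4: prefix='00' -> emit 'f', reset
Bit 5: prefix='1' (no match yet)
Bit 6: prefix='11' (no match yet)

Answer: 1 m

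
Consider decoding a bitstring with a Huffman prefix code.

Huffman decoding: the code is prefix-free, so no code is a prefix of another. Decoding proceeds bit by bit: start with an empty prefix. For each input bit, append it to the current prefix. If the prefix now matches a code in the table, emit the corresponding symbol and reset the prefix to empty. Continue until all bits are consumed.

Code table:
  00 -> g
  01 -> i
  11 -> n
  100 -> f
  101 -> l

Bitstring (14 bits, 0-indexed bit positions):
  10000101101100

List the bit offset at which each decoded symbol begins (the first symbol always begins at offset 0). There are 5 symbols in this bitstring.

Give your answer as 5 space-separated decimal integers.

Bit 0: prefix='1' (no match yet)
Bit 1: prefix='10' (no match yet)
Bit 2: prefix='100' -> emit 'f', reset
Bit 3: prefix='0' (no match yet)
Bit 4: prefix='00' -> emit 'g', reset
Bit 5: prefix='1' (no match yet)
Bit 6: prefix='10' (no match yet)
Bit 7: prefix='101' -> emit 'l', reset
Bit 8: prefix='1' (no match yet)
Bit 9: prefix='10' (no match yet)
Bit 10: prefix='101' -> emit 'l', reset
Bit 11: prefix='1' (no match yet)
Bit 12: prefix='10' (no match yet)
Bit 13: prefix='100' -> emit 'f', reset

Answer: 0 3 5 8 11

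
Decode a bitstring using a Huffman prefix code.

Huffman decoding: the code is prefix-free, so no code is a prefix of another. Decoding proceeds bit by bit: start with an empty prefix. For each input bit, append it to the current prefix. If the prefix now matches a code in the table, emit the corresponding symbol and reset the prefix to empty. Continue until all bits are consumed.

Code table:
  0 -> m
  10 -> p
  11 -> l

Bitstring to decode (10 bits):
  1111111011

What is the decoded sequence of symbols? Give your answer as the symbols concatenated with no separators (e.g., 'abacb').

Answer: lllpl

Derivation:
Bit 0: prefix='1' (no match yet)
Bit 1: prefix='11' -> emit 'l', reset
Bit 2: prefix='1' (no match yet)
Bit 3: prefix='11' -> emit 'l', reset
Bit 4: prefix='1' (no match yet)
Bit 5: prefix='11' -> emit 'l', reset
Bit 6: prefix='1' (no match yet)
Bit 7: prefix='10' -> emit 'p', reset
Bit 8: prefix='1' (no match yet)
Bit 9: prefix='11' -> emit 'l', reset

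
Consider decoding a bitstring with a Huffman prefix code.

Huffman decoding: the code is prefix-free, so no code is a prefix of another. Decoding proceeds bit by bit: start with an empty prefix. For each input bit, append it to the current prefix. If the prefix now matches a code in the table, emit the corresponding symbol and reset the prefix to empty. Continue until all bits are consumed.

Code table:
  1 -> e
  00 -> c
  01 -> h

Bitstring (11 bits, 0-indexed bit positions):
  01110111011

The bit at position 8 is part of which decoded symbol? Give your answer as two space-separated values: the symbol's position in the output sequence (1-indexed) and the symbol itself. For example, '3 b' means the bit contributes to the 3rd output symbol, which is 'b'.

Answer: 7 h

Derivation:
Bit 0: prefix='0' (no match yet)
Bit 1: prefix='01' -> emit 'h', reset
Bit 2: prefix='1' -> emit 'e', reset
Bit 3: prefix='1' -> emit 'e', reset
Bit 4: prefix='0' (no match yet)
Bit 5: prefix='01' -> emit 'h', reset
Bit 6: prefix='1' -> emit 'e', reset
Bit 7: prefix='1' -> emit 'e', reset
Bit 8: prefix='0' (no match yet)
Bit 9: prefix='01' -> emit 'h', reset
Bit 10: prefix='1' -> emit 'e', reset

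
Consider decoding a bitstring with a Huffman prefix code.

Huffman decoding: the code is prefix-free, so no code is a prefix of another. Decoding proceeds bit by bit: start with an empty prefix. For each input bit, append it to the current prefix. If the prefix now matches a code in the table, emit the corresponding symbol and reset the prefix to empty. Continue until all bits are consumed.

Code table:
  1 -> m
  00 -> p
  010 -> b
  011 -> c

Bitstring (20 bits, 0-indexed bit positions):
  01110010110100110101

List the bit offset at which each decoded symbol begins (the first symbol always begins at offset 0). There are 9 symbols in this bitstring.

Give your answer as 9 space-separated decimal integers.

Answer: 0 3 4 6 7 10 13 16 19

Derivation:
Bit 0: prefix='0' (no match yet)
Bit 1: prefix='01' (no match yet)
Bit 2: prefix='011' -> emit 'c', reset
Bit 3: prefix='1' -> emit 'm', reset
Bit 4: prefix='0' (no match yet)
Bit 5: prefix='00' -> emit 'p', reset
Bit 6: prefix='1' -> emit 'm', reset
Bit 7: prefix='0' (no match yet)
Bit 8: prefix='01' (no match yet)
Bit 9: prefix='011' -> emit 'c', reset
Bit 10: prefix='0' (no match yet)
Bit 11: prefix='01' (no match yet)
Bit 12: prefix='010' -> emit 'b', reset
Bit 13: prefix='0' (no match yet)
Bit 14: prefix='01' (no match yet)
Bit 15: prefix='011' -> emit 'c', reset
Bit 16: prefix='0' (no match yet)
Bit 17: prefix='01' (no match yet)
Bit 18: prefix='010' -> emit 'b', reset
Bit 19: prefix='1' -> emit 'm', reset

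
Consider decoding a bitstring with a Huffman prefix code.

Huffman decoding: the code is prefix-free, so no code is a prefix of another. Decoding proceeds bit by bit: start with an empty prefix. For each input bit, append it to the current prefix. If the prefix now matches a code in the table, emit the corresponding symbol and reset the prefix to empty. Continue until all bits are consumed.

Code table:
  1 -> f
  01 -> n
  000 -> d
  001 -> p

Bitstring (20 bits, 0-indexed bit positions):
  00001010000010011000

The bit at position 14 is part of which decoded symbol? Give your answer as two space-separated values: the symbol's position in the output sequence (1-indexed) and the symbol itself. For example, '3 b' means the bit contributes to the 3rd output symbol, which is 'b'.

Bit 0: prefix='0' (no match yet)
Bit 1: prefix='00' (no match yet)
Bit 2: prefix='000' -> emit 'd', reset
Bit 3: prefix='0' (no match yet)
Bit 4: prefix='01' -> emit 'n', reset
Bit 5: prefix='0' (no match yet)
Bit 6: prefix='01' -> emit 'n', reset
Bit 7: prefix='0' (no match yet)
Bit 8: prefix='00' (no match yet)
Bit 9: prefix='000' -> emit 'd', reset
Bit 10: prefix='0' (no match yet)
Bit 11: prefix='00' (no match yet)
Bit 12: prefix='001' -> emit 'p', reset
Bit 13: prefix='0' (no match yet)
Bit 14: prefix='00' (no match yet)
Bit 15: prefix='001' -> emit 'p', reset
Bit 16: prefix='1' -> emit 'f', reset
Bit 17: prefix='0' (no match yet)
Bit 18: prefix='00' (no match yet)

Answer: 6 p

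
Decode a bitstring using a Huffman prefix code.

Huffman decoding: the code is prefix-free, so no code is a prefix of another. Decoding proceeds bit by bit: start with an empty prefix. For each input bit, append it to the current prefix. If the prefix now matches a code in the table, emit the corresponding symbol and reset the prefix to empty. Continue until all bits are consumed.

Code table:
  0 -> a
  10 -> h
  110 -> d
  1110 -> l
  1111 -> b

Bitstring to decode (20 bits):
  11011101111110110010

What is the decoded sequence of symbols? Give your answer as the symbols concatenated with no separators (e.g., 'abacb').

Bit 0: prefix='1' (no match yet)
Bit 1: prefix='11' (no match yet)
Bit 2: prefix='110' -> emit 'd', reset
Bit 3: prefix='1' (no match yet)
Bit 4: prefix='11' (no match yet)
Bit 5: prefix='111' (no match yet)
Bit 6: prefix='1110' -> emit 'l', reset
Bit 7: prefix='1' (no match yet)
Bit 8: prefix='11' (no match yet)
Bit 9: prefix='111' (no match yet)
Bit 10: prefix='1111' -> emit 'b', reset
Bit 11: prefix='1' (no match yet)
Bit 12: prefix='11' (no match yet)
Bit 13: prefix='110' -> emit 'd', reset
Bit 14: prefix='1' (no match yet)
Bit 15: prefix='11' (no match yet)
Bit 16: prefix='110' -> emit 'd', reset
Bit 17: prefix='0' -> emit 'a', reset
Bit 18: prefix='1' (no match yet)
Bit 19: prefix='10' -> emit 'h', reset

Answer: dlbddah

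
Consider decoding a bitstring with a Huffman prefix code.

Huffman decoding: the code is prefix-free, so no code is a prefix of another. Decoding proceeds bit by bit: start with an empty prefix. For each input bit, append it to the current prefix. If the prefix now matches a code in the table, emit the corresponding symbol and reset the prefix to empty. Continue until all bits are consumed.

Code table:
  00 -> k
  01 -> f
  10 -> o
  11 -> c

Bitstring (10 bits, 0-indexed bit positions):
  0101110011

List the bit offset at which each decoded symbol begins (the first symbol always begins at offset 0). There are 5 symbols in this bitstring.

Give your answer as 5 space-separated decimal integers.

Answer: 0 2 4 6 8

Derivation:
Bit 0: prefix='0' (no match yet)
Bit 1: prefix='01' -> emit 'f', reset
Bit 2: prefix='0' (no match yet)
Bit 3: prefix='01' -> emit 'f', reset
Bit 4: prefix='1' (no match yet)
Bit 5: prefix='11' -> emit 'c', reset
Bit 6: prefix='0' (no match yet)
Bit 7: prefix='00' -> emit 'k', reset
Bit 8: prefix='1' (no match yet)
Bit 9: prefix='11' -> emit 'c', reset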